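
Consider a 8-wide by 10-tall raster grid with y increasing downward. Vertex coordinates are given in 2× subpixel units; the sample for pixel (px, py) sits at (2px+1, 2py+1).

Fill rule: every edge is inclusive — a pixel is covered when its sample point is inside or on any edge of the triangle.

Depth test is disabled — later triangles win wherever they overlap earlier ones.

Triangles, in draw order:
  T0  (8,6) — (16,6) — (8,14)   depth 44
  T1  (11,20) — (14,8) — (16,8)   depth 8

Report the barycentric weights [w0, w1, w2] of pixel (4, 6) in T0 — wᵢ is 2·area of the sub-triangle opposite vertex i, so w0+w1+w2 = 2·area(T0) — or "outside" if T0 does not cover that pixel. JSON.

T0:
  2·area = 64
  edge (8, 6)→(16, 6): d=(8,0) inclusive
  edge (16, 6)→(8, 14): d=(-8,8) inclusive
  edge (8, 14)→(8, 6): d=(0,-8) inclusive
    (4,3)@(9, 7): e=[8,48,8] → X
    (5,3)@(11, 7): e=[8,32,24] → X
    (6,3)@(13, 7): e=[8,16,40] → X
    (7,3)@(15, 7): e=[8,0,56] → X  [on edge]
    (4,4)@(9, 9): e=[24,32,8] → X
    (6,4)@(13, 9): e=[24,0,40] → X  [on edge]
    (7,4)@(15, 9): e=[24,-16,56] → .
    (4,5)@(9, 11): e=[40,16,8] → X
    (5,5)@(11, 11): e=[40,0,24] → X  [on edge]
    (6,5)@(13, 11): e=[40,-16,40] → .
    (4,6)@(9, 13): e=[56,0,8] → X  [on edge]
    (5,6)@(11, 13): e=[56,-16,24] → .
    (3,7)@(7, 15): e=[72,0,-8] → .  [on edge]
    (2,8)@(5, 17): e=[88,0,-24] → .  [on edge]
    (1,9)@(3, 19): e=[104,0,-40] → .  [on edge]
  covered (10 px):
    . . . . . . . .
    . . . . . . . .
    . . . . . . . .
    . . . . X X X X
    . . . . X X X .
    . . . . X X . .
    . . . . X . . .
    . . . . . . . .
    . . . . . . . .
    . . . . . . . .
T1:
  2·area = 24
  edge (11, 20)→(14, 8): d=(3,-12) inclusive
  edge (14, 8)→(16, 8): d=(2,0) inclusive
  edge (16, 8)→(11, 20): d=(-5,12) inclusive
    (7,4)@(15, 9): e=[15,2,7] → X
    (7,5)@(15, 11): e=[21,6,-3] → .
    (6,6)@(13, 13): e=[3,10,11] → X
    (7,6)@(15, 13): e=[27,10,-13] → .
    (6,7)@(13, 15): e=[9,14,1] → X
    (7,7)@(15, 15): e=[33,14,-23] → .
    (6,8)@(13, 17): e=[15,18,-9] → .
  covered (3 px):
    . . . . . . . .
    . . . . . . . .
    . . . . . . . .
    . . . . . . . .
    . . . . . . . X
    . . . . . . . .
    . . . . . . X .
    . . . . . . X .
    . . . . . . . .
    . . . . . . . .

Final: [0,8,56]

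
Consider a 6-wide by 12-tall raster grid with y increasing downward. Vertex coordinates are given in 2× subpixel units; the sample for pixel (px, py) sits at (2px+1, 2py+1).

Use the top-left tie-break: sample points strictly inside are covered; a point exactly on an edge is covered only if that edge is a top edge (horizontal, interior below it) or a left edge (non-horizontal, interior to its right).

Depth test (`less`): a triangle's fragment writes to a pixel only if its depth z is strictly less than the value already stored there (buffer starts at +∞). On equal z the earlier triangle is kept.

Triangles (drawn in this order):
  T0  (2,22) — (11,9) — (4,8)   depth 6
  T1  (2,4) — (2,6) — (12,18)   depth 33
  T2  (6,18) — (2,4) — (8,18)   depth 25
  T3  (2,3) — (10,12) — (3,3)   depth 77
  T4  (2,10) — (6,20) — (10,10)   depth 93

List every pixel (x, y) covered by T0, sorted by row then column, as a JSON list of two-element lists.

T0:
  2·area = 100  (B↔C swapped to make it positive)
  edge (2, 22)→(4, 8): d=(2,-14) top-left  bias=+0
  edge (4, 8)→(11, 9): d=(7,1) right/bottom  bias=-1
  edge (11, 9)→(2, 22): d=(-9,13) right/bottom  bias=-1
    (2,0)@(5, 1): e=[0,-50,150] → ·  [on edge]
    (2,4)@(5, 9): e=[16,6,78] → █
    (3,4)@(7, 9): e=[44,4,52] → █
    (4,4)@(9, 9): e=[72,2,26] → █
    (5,4)@(11, 9): e=[100,0,0] → ·  [on edge]
    (2,5)@(5, 11): e=[20,20,60] → █
    (5,5)@(11, 11): e=[104,14,-18] → ·
    (2,6)@(5, 13): e=[24,34,42] → █
    (4,6)@(9, 13): e=[80,30,-10] → ·
    (1,7)@(3, 15): e=[0,50,50] → █  [on edge]
    (3,7)@(7, 15): e=[56,46,-2] → ·
    (1,8)@(3, 17): e=[4,64,32] → █
  covered (13 px):
    · · · · · ·
    · · · · · ·
    · · · · · ·
    · · · · · ·
    · · █ █ █ ·
    · · █ █ █ ·
    · · █ █ · ·
    · █ █ · · ·
    · █ █ · · ·
    · █ · · · ·
    · · · · · ·
    · · · · · ·
T1:
  2·area = 20  (B↔C swapped to make it positive)
  edge (2, 4)→(12, 18): d=(10,14) right/bottom  bias=-1
  edge (12, 18)→(2, 6): d=(-10,-12) top-left  bias=+0
  edge (2, 6)→(2, 4): d=(0,-2) top-left  bias=+0
    (1,3)@(3, 7): e=[16,2,2] → █
    (2,3)@(5, 7): e=[-12,26,6] → ·
    (1,4)@(3, 9): e=[36,-18,2] → ·
    (2,4)@(5, 9): e=[8,6,6] → █
    (3,4)@(7, 9): e=[-20,30,10] → ·
    (2,5)@(5, 11): e=[28,-14,6] → ·
    (3,5)@(7, 11): e=[0,10,10] → ·  [on edge]
  covered (2 px):
    · · · · · ·
    · · · · · ·
    · · · · · ·
    · █ · · · ·
    · · █ · · ·
    · · · · · ·
    · · · · · ·
    · · · · · ·
    · · · · · ·
    · · · · · ·
    · · · · · ·
    · · · · · ·
T2:
  2·area = 28
  edge (6, 18)→(2, 4): d=(-4,-14) top-left  bias=+0
  edge (2, 4)→(8, 18): d=(6,14) right/bottom  bias=-1
  edge (8, 18)→(6, 18): d=(-2,0) right/bottom  bias=-1
    (1,3)@(3, 7): e=[2,4,22] → █
    (2,3)@(5, 7): e=[30,-24,22] → ·
    (1,4)@(3, 9): e=[-6,16,18] → ·
    (2,5)@(5, 11): e=[14,0,14] → ·  [on edge]
    (2,6)@(5, 13): e=[6,12,10] → █
    (3,6)@(7, 13): e=[34,-16,10] → ·
    (2,7)@(5, 15): e=[-2,24,6] → ·
    (3,8)@(7, 17): e=[18,8,2] → █
    (4,8)@(9, 17): e=[46,-20,2] → ·
    (3,9)@(7, 19): e=[10,20,-2] → ·
  covered (3 px):
    · · · · · ·
    · · · · · ·
    · · · · · ·
    · █ · · · ·
    · · · · · ·
    · · · · · ·
    · · █ · · ·
    · · · · · ·
    · · · █ · ·
    · · · · · ·
    · · · · · ·
    · · · · · ·
T3:
  2·area = 9  (B↔C swapped to make it positive)
  edge (2, 3)→(3, 3): d=(1,0) top-left  bias=+0
  edge (3, 3)→(10, 12): d=(7,9) right/bottom  bias=-1
  edge (10, 12)→(2, 3): d=(-8,-9) top-left  bias=+0
    (0,1)@(1, 3): e=[0,18,-9] → ·  [on edge]
    (1,1)@(3, 3): e=[0,0,9] → ·  [on edge]
    (2,1)@(5, 3): e=[0,-18,27] → ·  [on edge]
    (3,1)@(7, 3): e=[0,-36,45] → ·  [on edge]
    (4,1)@(9, 3): e=[0,-54,63] → ·  [on edge]
    (5,1)@(11, 3): e=[0,-72,81] → ·  [on edge]
  covered (0 px):
    · · · · · ·
    · · · · · ·
    · · · · · ·
    · · · · · ·
    · · · · · ·
    · · · · · ·
    · · · · · ·
    · · · · · ·
    · · · · · ·
    · · · · · ·
    · · · · · ·
    · · · · · ·
T4:
  2·area = 80  (B↔C swapped to make it positive)
  edge (2, 10)→(10, 10): d=(8,0) top-left  bias=+0
  edge (10, 10)→(6, 20): d=(-4,10) right/bottom  bias=-1
  edge (6, 20)→(2, 10): d=(-4,-10) top-left  bias=+0
    (1,5)@(3, 11): e=[8,66,6] → █
    (2,5)@(5, 11): e=[8,46,26] → █
    (3,5)@(7, 11): e=[8,26,46] → █
    (4,5)@(9, 11): e=[8,6,66] → █
    (5,5)@(11, 11): e=[8,-14,86] → ·
    (1,6)@(3, 13): e=[24,58,-2] → ·
    (2,6)@(5, 13): e=[24,38,18] → █
    (4,6)@(9, 13): e=[24,-2,58] → ·
    (2,7)@(5, 15): e=[40,30,10] → █
    (4,7)@(9, 15): e=[40,-10,50] → ·
    (2,8)@(5, 17): e=[56,22,2] → █
    (4,8)@(9, 17): e=[56,-18,42] → ·
  covered (10 px):
    · · · · · ·
    · · · · · ·
    · · · · · ·
    · · · · · ·
    · · · · · ·
    · █ █ █ █ ·
    · · █ █ · ·
    · · █ █ · ·
    · · █ █ · ·
    · · · · · ·
    · · · · · ·
    · · · · · ·

Result: [[2,4],[3,4],[4,4],[2,5],[3,5],[4,5],[2,6],[3,6],[1,7],[2,7],[1,8],[2,8],[1,9]]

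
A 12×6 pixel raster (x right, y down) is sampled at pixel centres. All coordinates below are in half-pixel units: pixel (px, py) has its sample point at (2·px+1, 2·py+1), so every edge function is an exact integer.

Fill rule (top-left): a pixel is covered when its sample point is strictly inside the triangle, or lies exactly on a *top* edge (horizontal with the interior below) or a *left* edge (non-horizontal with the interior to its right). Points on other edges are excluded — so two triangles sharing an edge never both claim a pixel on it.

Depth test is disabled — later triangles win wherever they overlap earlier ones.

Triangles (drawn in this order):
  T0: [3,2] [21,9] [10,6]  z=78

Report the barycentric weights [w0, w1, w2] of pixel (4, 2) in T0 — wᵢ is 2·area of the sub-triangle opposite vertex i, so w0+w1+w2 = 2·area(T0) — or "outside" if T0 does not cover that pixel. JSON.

T0:
  2·area = 23
  edge (3, 2)→(21, 9): d=(18,7) right/bottom  bias=-1
  edge (21, 9)→(10, 6): d=(-11,-3) top-left  bias=+0
  edge (10, 6)→(3, 2): d=(-7,-4) top-left  bias=+0
    (2,1)@(5, 3): e=[4,18,1] → X
    (3,1)@(7, 3): e=[-10,24,9] → .
    (2,2)@(5, 5): e=[40,-4,-13] → .
    (4,2)@(9, 5): e=[12,8,3] → X
    (5,2)@(11, 5): e=[-2,14,11] → .
    (4,3)@(9, 7): e=[48,-14,-11] → .
    (7,3)@(15, 7): e=[6,4,13] → X
    (8,3)@(17, 7): e=[-8,10,21] → .
    (7,4)@(15, 9): e=[42,-18,-1] → .
    (10,4)@(21, 9): e=[0,0,23] → .  [on edge]
  covered (3 px):
    . . . . . . . . . . . .
    . . X . . . . . . . . .
    . . . . X . . . . . . .
    . . . . . . . X . . . .
    . . . . . . . . . . . .
    . . . . . . . . . . . .

Answer: [8,3,12]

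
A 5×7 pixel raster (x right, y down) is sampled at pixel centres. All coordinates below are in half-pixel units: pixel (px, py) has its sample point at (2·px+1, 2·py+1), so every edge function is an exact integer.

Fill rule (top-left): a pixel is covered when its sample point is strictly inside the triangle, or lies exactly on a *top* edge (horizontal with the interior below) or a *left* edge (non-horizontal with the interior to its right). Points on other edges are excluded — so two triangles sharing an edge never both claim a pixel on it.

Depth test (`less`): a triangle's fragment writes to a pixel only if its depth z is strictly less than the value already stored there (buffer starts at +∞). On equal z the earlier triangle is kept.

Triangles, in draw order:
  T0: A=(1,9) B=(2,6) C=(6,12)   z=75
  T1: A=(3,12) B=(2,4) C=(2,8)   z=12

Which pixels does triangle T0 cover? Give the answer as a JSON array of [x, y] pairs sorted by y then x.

T0:
  2·area = 18
  edge (1, 9)→(2, 6): d=(1,-3) top-left  bias=+0
  edge (2, 6)→(6, 12): d=(4,6) right/bottom  bias=-1
  edge (6, 12)→(1, 9): d=(-5,-3) top-left  bias=+0
    (1,1)@(3, 3): e=[0,-18,36] → .  [on edge]
    (0,4)@(1, 9): e=[0,18,0] → X  [on edge]
    (1,4)@(3, 9): e=[6,6,6] → X
    (2,4)@(5, 9): e=[12,-6,12] → .
    (0,5)@(1, 11): e=[2,26,-10] → .
    (1,5)@(3, 11): e=[8,14,-4] → .
    (2,5)@(5, 11): e=[14,2,2] → X
    (3,5)@(7, 11): e=[20,-10,8] → .
    (2,6)@(5, 13): e=[16,10,-8] → .
  covered (3 px):
    . . . . .
    . . . . .
    . . . . .
    . . . . .
    X X . . .
    . . X . .
    . . . . .
T1:
  2·area = 4  (B↔C swapped to make it positive)
  edge (3, 12)→(2, 8): d=(-1,-4) top-left  bias=+0
  edge (2, 8)→(2, 4): d=(0,-4) top-left  bias=+0
  edge (2, 4)→(3, 12): d=(1,8) right/bottom  bias=-1
  covered (0 px):
    . . . . .
    . . . . .
    . . . . .
    . . . . .
    . . . . .
    . . . . .
    . . . . .

Final: [[0,4],[1,4],[2,5]]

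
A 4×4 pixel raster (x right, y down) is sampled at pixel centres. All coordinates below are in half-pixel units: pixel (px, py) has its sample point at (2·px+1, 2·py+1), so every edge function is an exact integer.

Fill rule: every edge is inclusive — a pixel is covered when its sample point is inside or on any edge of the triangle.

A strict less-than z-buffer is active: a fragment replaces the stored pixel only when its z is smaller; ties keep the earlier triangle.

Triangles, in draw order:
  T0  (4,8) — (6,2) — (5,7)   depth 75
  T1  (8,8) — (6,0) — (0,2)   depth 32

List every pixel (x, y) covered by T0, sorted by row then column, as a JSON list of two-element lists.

T0:
  2·area = 4
  edge (4, 8)→(6, 2): d=(2,-6) inclusive
  edge (6, 2)→(5, 7): d=(-1,5) inclusive
  edge (5, 7)→(4, 8): d=(-1,1) inclusive
    (2,2)@(5, 5): e=[0,2,2] → #  [on edge]
    (3,2)@(7, 5): e=[12,-8,0] → ·  [on edge]
    (2,3)@(5, 7): e=[4,0,0] → #  [on edge]
    (3,3)@(7, 7): e=[16,-10,-2] → ·
  covered (2 px):
    · · · ·
    · · · ·
    · · # ·
    · · # ·
T1:
  2·area = 52  (B↔C swapped to make it positive)
  edge (8, 8)→(0, 2): d=(-8,-6) inclusive
  edge (0, 2)→(6, 0): d=(6,-2) inclusive
  edge (6, 0)→(8, 8): d=(2,8) inclusive
    (1,0)@(3, 1): e=[26,0,26] → #  [on edge]
    (2,0)@(5, 1): e=[38,4,10] → #
    (3,0)@(7, 1): e=[50,8,-6] → ·
    (1,1)@(3, 3): e=[10,12,30] → #
    (3,1)@(7, 3): e=[34,20,-2] → ·
    (1,2)@(3, 5): e=[-6,24,34] → ·
    (2,2)@(5, 5): e=[6,28,18] → #
    (3,2)@(7, 5): e=[18,32,2] → #
    (2,3)@(5, 7): e=[-10,40,22] → ·
    (3,3)@(7, 7): e=[2,44,6] → #
  covered (7 px):
    · # # ·
    · # # ·
    · · # #
    · · · #

Result: [[2,2],[2,3]]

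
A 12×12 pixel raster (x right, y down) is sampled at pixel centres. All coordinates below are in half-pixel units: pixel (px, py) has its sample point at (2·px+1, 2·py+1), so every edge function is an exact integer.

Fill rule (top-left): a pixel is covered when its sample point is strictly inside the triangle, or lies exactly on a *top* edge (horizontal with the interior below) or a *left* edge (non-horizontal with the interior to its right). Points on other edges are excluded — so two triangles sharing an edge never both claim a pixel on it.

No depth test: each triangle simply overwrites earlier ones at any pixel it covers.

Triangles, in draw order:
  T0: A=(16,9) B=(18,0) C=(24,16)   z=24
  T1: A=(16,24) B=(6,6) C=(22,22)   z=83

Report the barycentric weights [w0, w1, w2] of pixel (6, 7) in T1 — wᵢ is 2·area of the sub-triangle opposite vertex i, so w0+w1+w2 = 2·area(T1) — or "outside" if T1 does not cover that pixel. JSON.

T0:
  2·area = 86
  edge (16, 9)→(18, 0): d=(2,-9) top-left  bias=+0
  edge (18, 0)→(24, 16): d=(6,16) right/bottom  bias=-1
  edge (24, 16)→(16, 9): d=(-8,-7) top-left  bias=+0
    (9,1)@(19, 3): e=[15,2,69] → #
    (10,1)@(21, 3): e=[33,-30,83] → ·
    (8,2)@(17, 5): e=[1,46,39] → #
    (10,2)@(21, 5): e=[37,-18,67] → ·
    (8,3)@(17, 7): e=[5,58,23] → #
    (10,3)@(21, 7): e=[41,-6,51] → ·
    (8,4)@(17, 9): e=[9,70,7] → #
    (10,4)@(21, 9): e=[45,6,35] → #
    (11,4)@(23, 9): e=[63,-26,49] → ·
    (8,5)@(17, 11): e=[13,82,-9] → ·
    (9,5)@(19, 11): e=[31,50,5] → #
    (11,5)@(23, 11): e=[67,-14,33] → ·
  covered (12 px):
    · · · · · · · · · · · ·
    · · · · · · · · · # · ·
    · · · · · · · · # # · ·
    · · · · · · · · # # · ·
    · · · · · · · · # # # ·
    · · · · · · · · · # # ·
    · · · · · · · · · · # ·
    · · · · · · · · · · · #
    · · · · · · · · · · · ·
    · · · · · · · · · · · ·
    · · · · · · · · · · · ·
    · · · · · · · · · · · ·
T1:
  2·area = 128
  edge (16, 24)→(6, 6): d=(-10,-18) top-left  bias=+0
  edge (6, 6)→(22, 22): d=(16,16) right/bottom  bias=-1
  edge (22, 22)→(16, 24): d=(-6,2) right/bottom  bias=-1
    (0,0)@(1, 1): e=[-40,0,168] → ·  [on edge]
    (1,1)@(3, 3): e=[-24,0,152] → ·  [on edge]
    (2,2)@(5, 5): e=[-8,0,136] → ·  [on edge]
    (3,3)@(7, 7): e=[8,0,120] → ·  [on edge]
    (4,4)@(9, 9): e=[24,0,104] → ·  [on edge]
    (4,5)@(9, 11): e=[4,32,92] → #
    (5,5)@(11, 11): e=[40,0,88] → ·  [on edge]
    (4,6)@(9, 13): e=[-16,64,80] → ·
    (5,6)@(11, 13): e=[20,32,76] → #
    (6,6)@(13, 13): e=[56,0,72] → ·  [on edge]
    (5,7)@(11, 15): e=[0,64,64] → #  [on edge]
    (6,7)@(13, 15): e=[36,32,60] → #
    (7,7)@(15, 15): e=[72,0,56] → ·  [on edge]
    (8,8)@(17, 17): e=[88,0,40] → ·  [on edge]
    (9,9)@(19, 19): e=[104,0,24] → ·  [on edge]
    (10,10)@(21, 21): e=[120,0,8] → ·  [on edge]
    (9,11)@(19, 23): e=[64,64,0] → ·  [on edge]
    (11,11)@(23, 23): e=[136,0,-8] → ·  [on edge]
  covered (12 px):
    · · · · · · · · · · · ·
    · · · · · · · · · · · ·
    · · · · · · · · · · · ·
    · · · · · · · · · · · ·
    · · · · · · · · · · · ·
    · · · · # · · · · · · ·
    · · · · · # · · · · · ·
    · · · · · # # · · · · ·
    · · · · · · # # · · · ·
    · · · · · · · # # · · ·
    · · · · · · · # # # · ·
    · · · · · · · · # · · ·

Final: [32,60,36]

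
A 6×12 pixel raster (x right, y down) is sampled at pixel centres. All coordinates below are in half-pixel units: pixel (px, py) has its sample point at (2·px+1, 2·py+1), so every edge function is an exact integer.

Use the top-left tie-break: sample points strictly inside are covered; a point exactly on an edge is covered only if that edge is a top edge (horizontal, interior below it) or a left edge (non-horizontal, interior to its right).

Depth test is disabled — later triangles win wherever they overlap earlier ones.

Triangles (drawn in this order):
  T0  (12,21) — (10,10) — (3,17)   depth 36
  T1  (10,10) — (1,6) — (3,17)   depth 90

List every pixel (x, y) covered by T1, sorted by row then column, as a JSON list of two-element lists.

T0:
  2·area = 91  (B↔C swapped to make it positive)
  edge (12, 21)→(3, 17): d=(-9,-4) top-left  bias=+0
  edge (3, 17)→(10, 10): d=(7,-7) top-left  bias=+0
  edge (10, 10)→(12, 21): d=(2,11) right/bottom  bias=-1
    (5,4)@(11, 9): e=[104,0,-13] → ·  [on edge]
    (4,5)@(9, 11): e=[78,0,13] → #  [on edge]
    (5,5)@(11, 11): e=[86,14,-9] → ·
    (3,6)@(7, 13): e=[52,0,39] → #  [on edge]
    (5,6)@(11, 13): e=[68,28,-5] → ·
    (2,7)@(5, 15): e=[26,0,65] → #  [on edge]
    (5,7)@(11, 15): e=[50,42,-1] → ·
    (1,8)@(3, 17): e=[0,0,91] → #  [on edge]
    (5,8)@(11, 17): e=[32,56,3] → #
    (0,9)@(1, 19): e=[-26,0,117] → ·  [on edge]
    (1,9)@(3, 19): e=[-18,14,95] → ·
    (2,9)@(5, 19): e=[-10,28,73] → ·
  covered (13 px):
    · · · · · ·
    · · · · · ·
    · · · · · ·
    · · · · · ·
    · · · · · ·
    · · · · # ·
    · · · # # ·
    · · # # # ·
    · # # # # #
    · · · · # #
    · · · · · ·
    · · · · · ·
T1:
  2·area = 91  (B↔C swapped to make it positive)
  edge (10, 10)→(3, 17): d=(-7,7) right/bottom  bias=-1
  edge (3, 17)→(1, 6): d=(-2,-11) top-left  bias=+0
  edge (1, 6)→(10, 10): d=(9,4) right/bottom  bias=-1
    (1,3)@(3, 7): e=[70,20,1] → #
    (2,3)@(5, 7): e=[56,42,-7] → ·
    (1,4)@(3, 9): e=[56,16,19] → #
    (2,4)@(5, 9): e=[42,38,11] → #
    (3,4)@(7, 9): e=[28,60,3] → #
    (4,4)@(9, 9): e=[14,82,-5] → ·
    (5,4)@(11, 9): e=[0,104,-13] → ·  [on edge]
    (1,5)@(3, 11): e=[42,12,37] → #
    (4,5)@(9, 11): e=[0,78,13] → ·  [on edge]
    (1,6)@(3, 13): e=[28,8,55] → #
    (3,6)@(7, 13): e=[0,52,39] → ·  [on edge]
    (1,7)@(3, 15): e=[14,4,73] → #
    (2,7)@(5, 15): e=[0,26,65] → ·  [on edge]
    (1,8)@(3, 17): e=[0,0,91] → ·  [on edge]
    (0,9)@(1, 19): e=[0,-26,117] → ·  [on edge]
  covered (10 px):
    · · · · · ·
    · · · · · ·
    · · · · · ·
    · # · · · ·
    · # # # · ·
    · # # # · ·
    · # # · · ·
    · # · · · ·
    · · · · · ·
    · · · · · ·
    · · · · · ·
    · · · · · ·

Final: [[1,3],[1,4],[2,4],[3,4],[1,5],[2,5],[3,5],[1,6],[2,6],[1,7]]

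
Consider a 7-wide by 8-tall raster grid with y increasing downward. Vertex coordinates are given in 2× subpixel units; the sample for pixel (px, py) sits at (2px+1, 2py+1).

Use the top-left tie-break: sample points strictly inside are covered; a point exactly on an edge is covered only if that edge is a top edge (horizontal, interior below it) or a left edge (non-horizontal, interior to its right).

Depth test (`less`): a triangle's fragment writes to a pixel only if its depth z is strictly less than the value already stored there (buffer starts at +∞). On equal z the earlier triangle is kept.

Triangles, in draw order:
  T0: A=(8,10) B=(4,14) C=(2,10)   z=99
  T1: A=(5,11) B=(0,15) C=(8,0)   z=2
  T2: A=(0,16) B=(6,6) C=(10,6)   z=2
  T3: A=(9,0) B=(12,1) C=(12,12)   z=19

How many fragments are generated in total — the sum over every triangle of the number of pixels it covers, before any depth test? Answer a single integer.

T0:
  2·area = 24
  edge (8, 10)→(4, 14): d=(-4,4) right/bottom  bias=-1
  edge (4, 14)→(2, 10): d=(-2,-4) top-left  bias=+0
  edge (2, 10)→(8, 10): d=(6,0) top-left  bias=+0
    (6,2)@(13, 5): e=[0,54,-30] → ·  [on edge]
    (5,3)@(11, 7): e=[0,42,-18] → ·  [on edge]
    (4,4)@(9, 9): e=[0,30,-6] → ·  [on edge]
    (1,5)@(3, 11): e=[16,2,6] → #
    (2,5)@(5, 11): e=[8,10,6] → #
    (3,5)@(7, 11): e=[0,18,6] → ·  [on edge]
    (1,6)@(3, 13): e=[8,-2,18] → ·
    (2,6)@(5, 13): e=[0,6,18] → ·  [on edge]
    (1,7)@(3, 15): e=[0,-6,30] → ·  [on edge]
  covered (2 px):
    · · · · · · ·
    · · · · · · ·
    · · · · · · ·
    · · · · · · ·
    · · · · · · ·
    · # # · · · ·
    · · · · · · ·
    · · · · · · ·
T1:
  2·area = 43
  edge (5, 11)→(0, 15): d=(-5,4) right/bottom  bias=-1
  edge (0, 15)→(8, 0): d=(8,-15) top-left  bias=+0
  edge (8, 0)→(5, 11): d=(-3,11) right/bottom  bias=-1
    (3,1)@(7, 3): e=[32,9,2] → #
    (4,1)@(9, 3): e=[24,39,-20] → ·
    (3,2)@(7, 5): e=[22,25,-4] → ·
    (2,3)@(5, 7): e=[20,11,12] → #
    (3,3)@(7, 7): e=[12,41,-10] → ·
    (2,4)@(5, 9): e=[10,27,6] → #
    (3,4)@(7, 9): e=[2,57,-16] → ·
    (1,5)@(3, 11): e=[8,13,22] → #
    (2,5)@(5, 11): e=[0,43,0] → ·  [on edge]
    (1,6)@(3, 13): e=[-2,29,16] → ·
  covered (4 px):
    · · · · · · ·
    · · · # · · ·
    · · · · · · ·
    · · # · · · ·
    · · # · · · ·
    · # · · · · ·
    · · · · · · ·
    · · · · · · ·
T2:
  2·area = 40
  edge (0, 16)→(6, 6): d=(6,-10) top-left  bias=+0
  edge (6, 6)→(10, 6): d=(4,0) top-left  bias=+0
  edge (10, 6)→(0, 16): d=(-10,10) right/bottom  bias=-1
    (4,0)@(9, 1): e=[0,-20,60] → ·  [on edge]
    (6,1)@(13, 3): e=[52,-12,0] → ·  [on edge]
    (5,2)@(11, 5): e=[44,-4,0] → ·  [on edge]
    (3,3)@(7, 7): e=[16,4,20] → #
    (4,3)@(9, 7): e=[36,4,0] → ·  [on edge]
    (2,4)@(5, 9): e=[8,12,20] → #
    (3,4)@(7, 9): e=[28,12,0] → ·  [on edge]
    (1,5)@(3, 11): e=[0,20,20] → #  [on edge]
    (2,5)@(5, 11): e=[20,20,0] → ·  [on edge]
    (1,6)@(3, 13): e=[12,28,0] → ·  [on edge]
    (0,7)@(1, 15): e=[4,36,0] → ·  [on edge]
  covered (3 px):
    · · · · · · ·
    · · · · · · ·
    · · · · · · ·
    · · · # · · ·
    · · # · · · ·
    · # · · · · ·
    · · · · · · ·
    · · · · · · ·
T3:
  2·area = 33
  edge (9, 0)→(12, 1): d=(3,1) right/bottom  bias=-1
  edge (12, 1)→(12, 12): d=(0,11) right/bottom  bias=-1
  edge (12, 12)→(9, 0): d=(-3,-12) top-left  bias=+0
    (5,0)@(11, 1): e=[1,11,21] → #
    (6,0)@(13, 1): e=[-1,-11,45] → ·
    (5,1)@(11, 3): e=[7,11,15] → #
    (6,1)@(13, 3): e=[5,-11,39] → ·
    (5,2)@(11, 5): e=[13,11,9] → #
    (6,2)@(13, 5): e=[11,-11,33] → ·
    (5,3)@(11, 7): e=[19,11,3] → #
    (6,3)@(13, 7): e=[17,-11,27] → ·
    (5,4)@(11, 9): e=[25,11,-3] → ·
  covered (4 px):
    · · · · · # ·
    · · · · · # ·
    · · · · · # ·
    · · · · · # ·
    · · · · · · ·
    · · · · · · ·
    · · · · · · ·
    · · · · · · ·

Result: 13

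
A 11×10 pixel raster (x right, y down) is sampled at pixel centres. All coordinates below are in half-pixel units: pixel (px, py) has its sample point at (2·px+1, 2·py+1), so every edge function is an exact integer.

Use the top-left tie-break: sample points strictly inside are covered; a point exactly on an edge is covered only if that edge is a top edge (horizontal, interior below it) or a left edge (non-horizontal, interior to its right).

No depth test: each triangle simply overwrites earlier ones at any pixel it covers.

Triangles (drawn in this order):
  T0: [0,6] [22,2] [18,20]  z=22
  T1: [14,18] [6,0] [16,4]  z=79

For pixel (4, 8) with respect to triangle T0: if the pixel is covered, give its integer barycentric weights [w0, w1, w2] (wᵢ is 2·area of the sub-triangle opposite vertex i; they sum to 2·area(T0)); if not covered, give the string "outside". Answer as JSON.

T0:
  2·area = 380
  edge (0, 6)→(22, 2): d=(22,-4) top-left  bias=+0
  edge (22, 2)→(18, 20): d=(-4,18) right/bottom  bias=-1
  edge (18, 20)→(0, 6): d=(-18,-14) top-left  bias=+0
    (8,1)@(17, 3): e=[2,86,292] → X
    (9,1)@(19, 3): e=[10,50,320] → X
    (10,1)@(21, 3): e=[18,14,348] → X
    (3,2)@(7, 5): e=[6,258,116] → X
    (4,2)@(9, 5): e=[14,222,144] → X
    (5,2)@(11, 5): e=[22,186,172] → X
    (6,2)@(13, 5): e=[30,150,200] → X
    (7,2)@(15, 5): e=[38,114,228] → X
    (1,3)@(3, 7): e=[34,322,24] → X
    (2,3)@(5, 7): e=[42,286,52] → X
    (10,3)@(21, 7): e=[106,-2,276] → .
    (1,4)@(3, 9): e=[78,314,-12] → .
    (4,6)@(9, 13): e=[190,190,0] → X  [on edge]
  covered (48 px):
    . . . . . . . . . . .
    . . . . . . . . X X X
    . . . X X X X X X X X
    . X X X X X X X X X .
    . . X X X X X X X X .
    . . . X X X X X X X .
    . . . . X X X X X X .
    . . . . . . X X X X .
    . . . . . . . X X . .
    . . . . . . . . X . .
T1:
  2·area = 148
  edge (14, 18)→(6, 0): d=(-8,-18) top-left  bias=+0
  edge (6, 0)→(16, 4): d=(10,4) right/bottom  bias=-1
  edge (16, 4)→(14, 18): d=(-2,14) right/bottom  bias=-1
    (3,0)@(7, 1): e=[10,6,132] → X
    (4,0)@(9, 1): e=[46,-2,104] → .
    (3,1)@(7, 3): e=[-6,26,128] → .
    (4,1)@(9, 3): e=[30,18,100] → X
    (5,1)@(11, 3): e=[66,10,72] → X
    (6,1)@(13, 3): e=[102,2,44] → X
    (7,1)@(15, 3): e=[138,-6,16] → .
    (4,2)@(9, 5): e=[14,38,96] → X
    (7,2)@(15, 5): e=[122,14,12] → X
    (8,2)@(17, 5): e=[158,6,-16] → .
    (4,3)@(9, 7): e=[-2,58,92] → .
    (5,3)@(11, 7): e=[34,50,64] → X
    (7,5)@(15, 11): e=[74,74,0] → .  [on edge]
  covered (18 px):
    . . . X . . . . . . .
    . . . . X X X . . . .
    . . . . X X X X . . .
    . . . . . X X X . . .
    . . . . . X X X . . .
    . . . . . X X . . . .
    . . . . . . X . . . .
    . . . . . . X . . . .
    . . . . . . . . . . .
    . . . . . . . . . . .

Final: "outside"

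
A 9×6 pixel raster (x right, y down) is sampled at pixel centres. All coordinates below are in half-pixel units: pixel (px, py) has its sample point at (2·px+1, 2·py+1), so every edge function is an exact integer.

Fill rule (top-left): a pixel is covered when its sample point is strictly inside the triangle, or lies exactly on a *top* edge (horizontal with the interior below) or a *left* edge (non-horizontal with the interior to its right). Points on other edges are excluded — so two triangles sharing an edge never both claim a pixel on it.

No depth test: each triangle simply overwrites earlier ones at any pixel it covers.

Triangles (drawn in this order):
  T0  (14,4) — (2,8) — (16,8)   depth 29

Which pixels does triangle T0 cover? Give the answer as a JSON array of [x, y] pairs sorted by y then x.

T0:
  2·area = 56  (B↔C swapped to make it positive)
  edge (14, 4)→(16, 8): d=(2,4) right/bottom  bias=-1
  edge (16, 8)→(2, 8): d=(-14,0) right/bottom  bias=-1
  edge (2, 8)→(14, 4): d=(12,-4) top-left  bias=+0
    (8,1)@(17, 3): e=[-14,70,0] → ·  [on edge]
    (5,2)@(11, 5): e=[14,42,0] → █  [on edge]
    (6,2)@(13, 5): e=[6,42,8] → █
    (7,2)@(15, 5): e=[-2,42,16] → ·
    (2,3)@(5, 7): e=[42,14,0] → █  [on edge]
    (3,3)@(7, 7): e=[34,14,8] → █
    (4,3)@(9, 7): e=[26,14,16] → █
    (7,3)@(15, 7): e=[2,14,40] → █
    (8,3)@(17, 7): e=[-6,14,48] → ·
    (2,4)@(5, 9): e=[46,-14,24] → ·
    (3,4)@(7, 9): e=[38,-14,32] → ·
    (4,4)@(9, 9): e=[30,-14,40] → ·
  covered (8 px):
    · · · · · · · · ·
    · · · · · · · · ·
    · · · · · █ █ · ·
    · · █ █ █ █ █ █ ·
    · · · · · · · · ·
    · · · · · · · · ·

Final: [[5,2],[6,2],[2,3],[3,3],[4,3],[5,3],[6,3],[7,3]]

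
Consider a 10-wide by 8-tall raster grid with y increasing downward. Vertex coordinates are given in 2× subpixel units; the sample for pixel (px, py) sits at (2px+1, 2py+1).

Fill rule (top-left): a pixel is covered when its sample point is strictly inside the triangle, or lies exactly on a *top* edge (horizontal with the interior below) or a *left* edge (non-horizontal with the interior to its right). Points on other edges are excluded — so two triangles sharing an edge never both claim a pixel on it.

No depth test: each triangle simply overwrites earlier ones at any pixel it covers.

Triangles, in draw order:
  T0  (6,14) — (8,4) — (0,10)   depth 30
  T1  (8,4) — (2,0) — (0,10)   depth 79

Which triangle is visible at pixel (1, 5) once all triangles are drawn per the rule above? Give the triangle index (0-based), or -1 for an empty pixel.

T0:
  2·area = 68  (B↔C swapped to make it positive)
  edge (6, 14)→(0, 10): d=(-6,-4) top-left  bias=+0
  edge (0, 10)→(8, 4): d=(8,-6) top-left  bias=+0
  edge (8, 4)→(6, 14): d=(-2,10) right/bottom  bias=-1
    (3,2)@(7, 5): e=[58,2,8] → X
    (4,2)@(9, 5): e=[66,14,-12] → .
    (2,3)@(5, 7): e=[38,6,24] → X
    (4,3)@(9, 7): e=[54,30,-16] → .
    (1,4)@(3, 9): e=[18,10,40] → X
    (3,4)@(7, 9): e=[34,34,0] → .  [on edge]
    (1,5)@(3, 11): e=[6,26,36] → X
    (3,5)@(7, 11): e=[22,50,-4] → .
    (1,6)@(3, 13): e=[-6,42,32] → .
    (2,6)@(5, 13): e=[2,54,12] → X
    (3,6)@(7, 13): e=[10,66,-8] → .
    (2,7)@(5, 15): e=[-10,70,8] → .
  covered (8 px):
    . . . . . . . . . .
    . . . . . . . . . .
    . . . X . . . . . .
    . . X X . . . . . .
    . X X . . . . . . .
    . X X . . . . . . .
    . . X . . . . . . .
    . . . . . . . . . .
T1:
  2·area = 68  (B↔C swapped to make it positive)
  edge (8, 4)→(0, 10): d=(-8,6) right/bottom  bias=-1
  edge (0, 10)→(2, 0): d=(2,-10) top-left  bias=+0
  edge (2, 0)→(8, 4): d=(6,4) right/bottom  bias=-1
    (1,0)@(3, 1): e=[54,12,2] → X
    (2,0)@(5, 1): e=[42,32,-6] → .
    (1,1)@(3, 3): e=[38,16,14] → X
    (2,1)@(5, 3): e=[26,36,6] → X
    (3,1)@(7, 3): e=[14,56,-2] → .
    (0,2)@(1, 5): e=[34,0,34] → X  [on edge]
    (3,2)@(7, 5): e=[-2,60,10] → .
    (0,3)@(1, 7): e=[18,4,46] → X
    (2,3)@(5, 7): e=[-6,44,30] → .
    (0,4)@(1, 9): e=[2,8,58] → X
    (1,4)@(3, 9): e=[-10,28,50] → .
    (0,5)@(1, 11): e=[-14,12,70] → .
  covered (9 px):
    . X . . . . . . . .
    . X X . . . . . . .
    X X X . . . . . . .
    X X . . . . . . . .
    X . . . . . . . . .
    . . . . . . . . . .
    . . . . . . . . . .
    . . . . . . . . . .

Z-buffer (winner per pixel, '.' = empty):
  . 1 . . . . . . . .
  . 1 1 . . . . . . .
  1 1 1 0 . . . . . .
  1 1 0 0 . . . . . .
  1 0 0 . . . . . . .
  . 0 0 . . . . . . .
  . . 0 . . . . . . .
  . . . . . . . . . .

Answer: 0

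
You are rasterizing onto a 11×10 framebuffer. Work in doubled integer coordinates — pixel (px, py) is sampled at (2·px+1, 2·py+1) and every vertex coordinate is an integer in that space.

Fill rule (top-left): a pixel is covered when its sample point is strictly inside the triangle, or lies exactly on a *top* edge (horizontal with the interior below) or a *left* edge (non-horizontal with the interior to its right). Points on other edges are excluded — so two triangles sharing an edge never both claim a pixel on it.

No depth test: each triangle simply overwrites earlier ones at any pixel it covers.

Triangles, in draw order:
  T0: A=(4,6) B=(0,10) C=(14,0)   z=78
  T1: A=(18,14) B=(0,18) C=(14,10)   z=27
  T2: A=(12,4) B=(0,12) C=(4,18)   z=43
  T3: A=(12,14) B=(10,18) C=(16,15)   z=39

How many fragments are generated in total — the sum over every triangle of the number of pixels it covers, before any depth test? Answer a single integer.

T0:
  2·area = 16  (B↔C swapped to make it positive)
  edge (4, 6)→(14, 0): d=(10,-6) top-left  bias=+0
  edge (14, 0)→(0, 10): d=(-14,10) right/bottom  bias=-1
  edge (0, 10)→(4, 6): d=(4,-4) top-left  bias=+0
    (4,0)@(9, 1): e=[-20,36,0] → ·  [on edge]
    (3,1)@(7, 3): e=[-12,28,0] → ·  [on edge]
    (4,1)@(9, 3): e=[0,8,8] → #  [on edge]
    (5,1)@(11, 3): e=[12,-12,16] → ·
    (2,2)@(5, 5): e=[-4,20,0] → ·  [on edge]
    (3,2)@(7, 5): e=[8,0,8] → ·  [on edge]
    (4,2)@(9, 5): e=[20,-20,16] → ·
    (1,3)@(3, 7): e=[4,12,0] → #  [on edge]
    (2,3)@(5, 7): e=[16,-8,8] → ·
    (0,4)@(1, 9): e=[12,4,0] → #  [on edge]
    (1,4)@(3, 9): e=[24,-16,8] → ·
    (0,5)@(1, 11): e=[32,-24,8] → ·
  covered (3 px):
    · · · · · · · · · · ·
    · · · · # · · · · · ·
    · · · · · · · · · · ·
    · # · · · · · · · · ·
    # · · · · · · · · · ·
    · · · · · · · · · · ·
    · · · · · · · · · · ·
    · · · · · · · · · · ·
    · · · · · · · · · · ·
    · · · · · · · · · · ·
T1:
  2·area = 88
  edge (18, 14)→(0, 18): d=(-18,4) right/bottom  bias=-1
  edge (0, 18)→(14, 10): d=(14,-8) top-left  bias=+0
  edge (14, 10)→(18, 14): d=(4,4) right/bottom  bias=-1
    (2,0)@(5, 1): e=[286,-198,0] → ·  [on edge]
    (3,1)@(7, 3): e=[242,-154,0] → ·  [on edge]
    (4,2)@(9, 5): e=[198,-110,0] → ·  [on edge]
    (5,3)@(11, 7): e=[154,-66,0] → ·  [on edge]
    (6,4)@(13, 9): e=[110,-22,0] → ·  [on edge]
    (6,5)@(13, 11): e=[74,6,8] → #
    (7,5)@(15, 11): e=[66,22,0] → ·  [on edge]
    (4,6)@(9, 13): e=[54,2,32] → #
    (5,6)@(11, 13): e=[46,18,24] → #
    (7,6)@(15, 13): e=[30,50,8] → #
    (8,6)@(17, 13): e=[22,66,0] → ·  [on edge]
    (3,7)@(7, 15): e=[26,14,48] → #
    (9,7)@(19, 15): e=[-22,110,0] → ·  [on edge]
    (10,8)@(21, 17): e=[-66,154,0] → ·  [on edge]
  covered (10 px):
    · · · · · · · · · · ·
    · · · · · · · · · · ·
    · · · · · · · · · · ·
    · · · · · · · · · · ·
    · · · · · · · · · · ·
    · · · · · · # · · · ·
    · · · · # # # # · · ·
    · · · # # # # · · · ·
    · # · · · · · · · · ·
    · · · · · · · · · · ·
T2:
  2·area = 104  (B↔C swapped to make it positive)
  edge (12, 4)→(4, 18): d=(-8,14) right/bottom  bias=-1
  edge (4, 18)→(0, 12): d=(-4,-6) top-left  bias=+0
  edge (0, 12)→(12, 4): d=(12,-8) top-left  bias=+0
    (5,2)@(11, 5): e=[6,94,4] → #
    (6,2)@(13, 5): e=[-22,106,20] → ·
    (4,3)@(9, 7): e=[18,74,12] → #
    (5,3)@(11, 7): e=[-10,86,28] → ·
    (2,4)@(5, 9): e=[58,42,4] → #
    (3,4)@(7, 9): e=[30,54,20] → #
    (5,4)@(11, 9): e=[-26,78,52] → ·
    (1,5)@(3, 11): e=[70,22,12] → #
    (4,5)@(9, 11): e=[-14,58,60] → ·
    (0,6)@(1, 13): e=[82,2,20] → #
    (3,6)@(7, 13): e=[-2,38,68] → ·
    (0,7)@(1, 15): e=[66,-6,44] → ·
  covered (13 px):
    · · · · · · · · · · ·
    · · · · · · · · · · ·
    · · · · · # · · · · ·
    · · · · # · · · · · ·
    · · # # # · · · · · ·
    · # # # · · · · · · ·
    # # # · · · · · · · ·
    · # # · · · · · · · ·
    · · · · · · · · · · ·
    · · · · · · · · · · ·
T3:
  2·area = 18  (B↔C swapped to make it positive)
  edge (12, 14)→(16, 15): d=(4,1) right/bottom  bias=-1
  edge (16, 15)→(10, 18): d=(-6,3) right/bottom  bias=-1
  edge (10, 18)→(12, 14): d=(2,-4) top-left  bias=+0
    (6,7)@(13, 15): e=[3,9,6] → #
    (7,7)@(15, 15): e=[1,3,14] → #
    (8,7)@(17, 15): e=[-1,-3,22] → ·
    (5,8)@(11, 17): e=[13,3,2] → #
    (6,8)@(13, 17): e=[11,-3,10] → ·
    (7,8)@(15, 17): e=[9,-9,18] → ·
    (5,9)@(11, 19): e=[21,-9,6] → ·
  covered (3 px):
    · · · · · · · · · · ·
    · · · · · · · · · · ·
    · · · · · · · · · · ·
    · · · · · · · · · · ·
    · · · · · · · · · · ·
    · · · · · · · · · · ·
    · · · · · · · · · · ·
    · · · · · · # # · · ·
    · · · · · # · · · · ·
    · · · · · · · · · · ·

Result: 29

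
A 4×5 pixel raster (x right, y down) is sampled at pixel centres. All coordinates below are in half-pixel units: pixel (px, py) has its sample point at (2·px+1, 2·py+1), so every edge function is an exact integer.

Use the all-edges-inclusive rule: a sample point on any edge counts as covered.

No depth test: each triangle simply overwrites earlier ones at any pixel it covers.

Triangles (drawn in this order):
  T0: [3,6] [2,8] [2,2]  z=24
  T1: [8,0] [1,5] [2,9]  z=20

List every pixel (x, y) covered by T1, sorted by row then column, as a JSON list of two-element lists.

T0:
  2·area = 6
  edge (3, 6)→(2, 8): d=(-1,2) inclusive
  edge (2, 8)→(2, 2): d=(0,-6) inclusive
  edge (2, 2)→(3, 6): d=(1,4) inclusive
  covered (0 px):
    · · · ·
    · · · ·
    · · · ·
    · · · ·
    · · · ·
T1:
  2·area = 33  (B↔C swapped to make it positive)
  edge (8, 0)→(2, 9): d=(-6,9) inclusive
  edge (2, 9)→(1, 5): d=(-1,-4) inclusive
  edge (1, 5)→(8, 0): d=(7,-5) inclusive
    (3,0)@(7, 1): e=[3,28,2] → #
    (2,1)@(5, 3): e=[9,18,6] → #
    (3,1)@(7, 3): e=[-9,26,16] → ·
    (0,2)@(1, 5): e=[33,0,0] → #  [on edge]
    (1,2)@(3, 5): e=[15,8,10] → #
    (2,2)@(5, 5): e=[-3,16,20] → ·
    (0,3)@(1, 7): e=[21,-2,14] → ·
    (1,3)@(3, 7): e=[3,6,24] → #
    (2,3)@(5, 7): e=[-15,14,34] → ·
    (1,4)@(3, 9): e=[-9,4,38] → ·
  covered (5 px):
    · · · #
    · · # ·
    # # · ·
    · # · ·
    · · · ·

Final: [[3,0],[2,1],[0,2],[1,2],[1,3]]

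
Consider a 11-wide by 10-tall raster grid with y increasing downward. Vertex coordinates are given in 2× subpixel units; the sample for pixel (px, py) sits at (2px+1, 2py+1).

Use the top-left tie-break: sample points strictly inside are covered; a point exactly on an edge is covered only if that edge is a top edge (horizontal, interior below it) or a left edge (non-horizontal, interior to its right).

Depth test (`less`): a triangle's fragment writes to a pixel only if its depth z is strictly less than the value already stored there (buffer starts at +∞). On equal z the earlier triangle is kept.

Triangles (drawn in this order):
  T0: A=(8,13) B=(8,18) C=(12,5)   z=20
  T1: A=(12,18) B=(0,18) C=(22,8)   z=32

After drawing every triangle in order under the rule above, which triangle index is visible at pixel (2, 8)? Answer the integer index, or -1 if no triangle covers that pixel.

T0:
  2·area = 20  (B↔C swapped to make it positive)
  edge (8, 13)→(12, 5): d=(4,-8) top-left  bias=+0
  edge (12, 5)→(8, 18): d=(-4,13) right/bottom  bias=-1
  edge (8, 18)→(8, 13): d=(0,-5) top-left  bias=+0
    (6,1)@(13, 3): e=[0,-5,25] → .  [on edge]
    (5,3)@(11, 7): e=[0,5,15] → X  [on edge]
    (6,3)@(13, 7): e=[16,-21,25] → .
    (5,4)@(11, 9): e=[8,-3,15] → .
    (4,5)@(9, 11): e=[0,15,5] → X  [on edge]
    (5,5)@(11, 11): e=[16,-11,15] → .
    (4,6)@(9, 13): e=[8,7,5] → X
    (5,6)@(11, 13): e=[24,-19,15] → .
    (3,7)@(7, 15): e=[0,25,-5] → .  [on edge]
    (4,7)@(9, 15): e=[16,-1,5] → .
    (2,9)@(5, 19): e=[0,35,-15] → .  [on edge]
  covered (3 px):
    . . . . . . . . . . .
    . . . . . . . . . . .
    . . . . . . . . . . .
    . . . . . X . . . . .
    . . . . . . . . . . .
    . . . . X . . . . . .
    . . . . X . . . . . .
    . . . . . . . . . . .
    . . . . . . . . . . .
    . . . . . . . . . . .
T1:
  2·area = 120
  edge (12, 18)→(0, 18): d=(-12,0) right/bottom  bias=-1
  edge (0, 18)→(22, 8): d=(22,-10) top-left  bias=+0
  edge (22, 8)→(12, 18): d=(-10,10) right/bottom  bias=-1
    (10,4)@(21, 9): e=[108,12,0] → .  [on edge]
    (8,5)@(17, 11): e=[84,16,20] → X
    (9,5)@(19, 11): e=[84,36,0] → .  [on edge]
    (5,6)@(11, 13): e=[60,0,60] → X  [on edge]
    (6,6)@(13, 13): e=[60,20,40] → X
    (7,6)@(15, 13): e=[60,40,20] → X
    (8,6)@(17, 13): e=[60,60,0] → .  [on edge]
    (3,7)@(7, 15): e=[36,4,80] → X
    (4,7)@(9, 15): e=[36,24,60] → X
    (7,7)@(15, 15): e=[36,84,0] → .  [on edge]
    (1,8)@(3, 17): e=[12,8,100] → X
    (2,8)@(5, 17): e=[12,28,80] → X
    (6,8)@(13, 17): e=[12,108,0] → .  [on edge]
    (5,9)@(11, 19): e=[-12,132,0] → .  [on edge]
  covered (13 px):
    . . . . . . . . . . .
    . . . . . . . . . . .
    . . . . . . . . . . .
    . . . . . . . . . . .
    . . . . . . . . . . .
    . . . . . . . . X . .
    . . . . . X X X . . .
    . . . X X X X . . . .
    . X X X X X . . . . .
    . . . . . . . . . . .

Z-buffer (winner per pixel, '.' = empty):
  . . . . . . . . . . .
  . . . . . . . . . . .
  . . . . . . . . . . .
  . . . . . 0 . . . . .
  . . . . . . . . . . .
  . . . . 0 . . . 1 . .
  . . . . 0 1 1 1 . . .
  . . . 1 1 1 1 . . . .
  . 1 1 1 1 1 . . . . .
  . . . . . . . . . . .

Result: 1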